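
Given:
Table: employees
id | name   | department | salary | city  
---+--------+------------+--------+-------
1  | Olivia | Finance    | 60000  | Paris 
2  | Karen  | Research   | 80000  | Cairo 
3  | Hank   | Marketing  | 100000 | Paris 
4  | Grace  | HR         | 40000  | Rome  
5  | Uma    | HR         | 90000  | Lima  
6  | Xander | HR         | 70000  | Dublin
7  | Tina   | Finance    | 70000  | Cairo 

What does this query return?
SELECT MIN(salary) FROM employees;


Salaries: 60000, 80000, 100000, 40000, 90000, 70000, 70000
MIN = 40000

40000


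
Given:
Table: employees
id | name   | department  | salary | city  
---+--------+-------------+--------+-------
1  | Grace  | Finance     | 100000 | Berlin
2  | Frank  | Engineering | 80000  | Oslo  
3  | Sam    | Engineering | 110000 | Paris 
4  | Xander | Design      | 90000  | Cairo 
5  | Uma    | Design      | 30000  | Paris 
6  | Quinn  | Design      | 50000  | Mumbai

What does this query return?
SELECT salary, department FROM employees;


Projecting columns: salary, department

6 rows:
100000, Finance
80000, Engineering
110000, Engineering
90000, Design
30000, Design
50000, Design


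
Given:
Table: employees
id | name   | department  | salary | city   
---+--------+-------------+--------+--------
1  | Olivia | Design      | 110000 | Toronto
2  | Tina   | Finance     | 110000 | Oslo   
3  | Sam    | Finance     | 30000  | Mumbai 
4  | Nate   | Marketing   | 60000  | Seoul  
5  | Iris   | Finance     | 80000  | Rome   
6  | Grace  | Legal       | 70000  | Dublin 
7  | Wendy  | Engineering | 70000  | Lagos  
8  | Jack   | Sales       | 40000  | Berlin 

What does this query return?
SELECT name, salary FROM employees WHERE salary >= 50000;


Filtering: salary >= 50000
Matching: 6 rows

6 rows:
Olivia, 110000
Tina, 110000
Nate, 60000
Iris, 80000
Grace, 70000
Wendy, 70000


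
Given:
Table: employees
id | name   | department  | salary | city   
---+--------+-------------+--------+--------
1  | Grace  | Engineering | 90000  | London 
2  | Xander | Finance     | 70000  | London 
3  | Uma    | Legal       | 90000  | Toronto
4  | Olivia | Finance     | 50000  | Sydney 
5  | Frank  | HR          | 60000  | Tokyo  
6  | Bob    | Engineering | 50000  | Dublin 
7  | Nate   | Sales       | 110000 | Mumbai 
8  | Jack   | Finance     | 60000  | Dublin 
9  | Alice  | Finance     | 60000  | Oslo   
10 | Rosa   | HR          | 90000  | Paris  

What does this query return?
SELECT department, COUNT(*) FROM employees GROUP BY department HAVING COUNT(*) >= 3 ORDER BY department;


Groups with count >= 3:
  Finance: 4 -> PASS
  Engineering: 2 -> filtered out
  HR: 2 -> filtered out
  Legal: 1 -> filtered out
  Sales: 1 -> filtered out


1 groups:
Finance, 4


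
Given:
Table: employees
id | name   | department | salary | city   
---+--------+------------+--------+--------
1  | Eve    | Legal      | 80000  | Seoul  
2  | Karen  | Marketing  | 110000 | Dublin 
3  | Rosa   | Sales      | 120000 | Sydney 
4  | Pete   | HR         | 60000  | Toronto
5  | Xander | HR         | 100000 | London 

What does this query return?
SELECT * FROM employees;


SELECT * returns all 5 rows with all columns

5 rows:
1, Eve, Legal, 80000, Seoul
2, Karen, Marketing, 110000, Dublin
3, Rosa, Sales, 120000, Sydney
4, Pete, HR, 60000, Toronto
5, Xander, HR, 100000, London


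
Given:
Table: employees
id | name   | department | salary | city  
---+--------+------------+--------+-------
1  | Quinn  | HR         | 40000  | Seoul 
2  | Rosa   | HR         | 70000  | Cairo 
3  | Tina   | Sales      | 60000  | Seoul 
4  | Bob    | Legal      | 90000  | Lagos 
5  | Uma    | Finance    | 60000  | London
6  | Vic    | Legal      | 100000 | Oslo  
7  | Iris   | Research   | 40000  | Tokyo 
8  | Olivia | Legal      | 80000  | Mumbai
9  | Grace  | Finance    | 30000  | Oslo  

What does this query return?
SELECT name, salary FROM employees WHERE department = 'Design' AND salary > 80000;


Filtering: department = 'Design' AND salary > 80000
Matching: 0 rows

Empty result set (0 rows)


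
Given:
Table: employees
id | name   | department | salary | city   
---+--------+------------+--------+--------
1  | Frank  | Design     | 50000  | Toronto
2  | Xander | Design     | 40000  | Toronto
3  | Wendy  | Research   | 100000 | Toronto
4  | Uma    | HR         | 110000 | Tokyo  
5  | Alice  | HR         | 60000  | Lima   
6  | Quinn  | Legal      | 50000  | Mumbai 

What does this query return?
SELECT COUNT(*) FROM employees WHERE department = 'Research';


Counting rows where department = 'Research'
  Wendy -> MATCH


1


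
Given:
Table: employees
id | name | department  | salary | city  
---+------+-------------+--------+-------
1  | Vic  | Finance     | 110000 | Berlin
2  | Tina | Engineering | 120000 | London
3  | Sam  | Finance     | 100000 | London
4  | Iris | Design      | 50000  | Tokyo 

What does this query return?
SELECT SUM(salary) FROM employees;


SUM(salary) = 110000 + 120000 + 100000 + 50000 = 380000

380000


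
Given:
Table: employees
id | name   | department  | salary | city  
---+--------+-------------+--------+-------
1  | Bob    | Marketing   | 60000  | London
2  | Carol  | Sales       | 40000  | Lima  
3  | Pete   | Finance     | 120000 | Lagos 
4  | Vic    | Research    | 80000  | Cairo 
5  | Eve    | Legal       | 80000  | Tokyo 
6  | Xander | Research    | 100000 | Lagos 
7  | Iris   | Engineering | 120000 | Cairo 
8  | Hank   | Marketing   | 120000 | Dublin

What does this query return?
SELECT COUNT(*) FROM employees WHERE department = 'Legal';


Counting rows where department = 'Legal'
  Eve -> MATCH


1


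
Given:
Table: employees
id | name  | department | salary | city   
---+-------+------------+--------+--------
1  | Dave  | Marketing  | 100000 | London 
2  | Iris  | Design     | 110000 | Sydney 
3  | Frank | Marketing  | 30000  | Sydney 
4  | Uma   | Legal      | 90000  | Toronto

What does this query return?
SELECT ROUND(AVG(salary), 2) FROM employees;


SUM(salary) = 330000
COUNT = 4
ROUND(AVG, 2) = ROUND(330000 / 4, 2) = 82500.0

82500.0


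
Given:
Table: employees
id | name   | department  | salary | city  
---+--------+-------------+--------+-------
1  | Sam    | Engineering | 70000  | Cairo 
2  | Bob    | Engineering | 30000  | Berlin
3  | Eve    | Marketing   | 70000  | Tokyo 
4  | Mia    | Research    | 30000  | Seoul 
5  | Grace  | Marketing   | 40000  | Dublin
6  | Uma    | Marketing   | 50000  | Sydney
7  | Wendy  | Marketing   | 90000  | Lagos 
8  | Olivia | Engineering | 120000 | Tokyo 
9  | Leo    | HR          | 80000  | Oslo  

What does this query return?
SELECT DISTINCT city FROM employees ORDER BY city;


All 'city' values (row order): Cairo, Berlin, Tokyo, Seoul, Dublin, Sydney, Lagos, Tokyo, Oslo
Removing duplicates leaves 8 unique value(s).

8 values:
Berlin
Cairo
Dublin
Lagos
Oslo
Seoul
Sydney
Tokyo


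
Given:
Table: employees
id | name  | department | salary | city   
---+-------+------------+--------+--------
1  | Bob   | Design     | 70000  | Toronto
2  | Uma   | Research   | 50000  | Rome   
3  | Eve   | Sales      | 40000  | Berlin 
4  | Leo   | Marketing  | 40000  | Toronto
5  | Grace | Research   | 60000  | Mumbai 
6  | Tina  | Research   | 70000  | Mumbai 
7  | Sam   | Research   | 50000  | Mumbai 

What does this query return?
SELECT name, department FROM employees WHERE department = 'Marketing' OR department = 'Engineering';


Filtering: department = 'Marketing' OR 'Engineering'
Matching: 1 rows

1 rows:
Leo, Marketing


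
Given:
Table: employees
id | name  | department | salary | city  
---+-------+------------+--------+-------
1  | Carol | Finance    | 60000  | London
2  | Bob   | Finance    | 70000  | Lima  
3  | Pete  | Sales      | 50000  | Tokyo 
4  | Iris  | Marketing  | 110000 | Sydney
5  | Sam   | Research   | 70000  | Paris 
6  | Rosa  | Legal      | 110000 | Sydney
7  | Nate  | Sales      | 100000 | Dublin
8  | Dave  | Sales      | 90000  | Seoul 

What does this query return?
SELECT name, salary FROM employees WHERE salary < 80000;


Filtering: salary < 80000
Matching: 4 rows

4 rows:
Carol, 60000
Bob, 70000
Pete, 50000
Sam, 70000


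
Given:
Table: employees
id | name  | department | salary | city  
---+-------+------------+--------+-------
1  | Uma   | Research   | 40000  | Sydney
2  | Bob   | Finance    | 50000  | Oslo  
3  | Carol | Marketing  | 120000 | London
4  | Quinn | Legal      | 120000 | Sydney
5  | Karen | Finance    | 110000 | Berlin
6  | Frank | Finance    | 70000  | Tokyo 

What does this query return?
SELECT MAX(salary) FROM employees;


Salaries: 40000, 50000, 120000, 120000, 110000, 70000
MAX = 120000

120000


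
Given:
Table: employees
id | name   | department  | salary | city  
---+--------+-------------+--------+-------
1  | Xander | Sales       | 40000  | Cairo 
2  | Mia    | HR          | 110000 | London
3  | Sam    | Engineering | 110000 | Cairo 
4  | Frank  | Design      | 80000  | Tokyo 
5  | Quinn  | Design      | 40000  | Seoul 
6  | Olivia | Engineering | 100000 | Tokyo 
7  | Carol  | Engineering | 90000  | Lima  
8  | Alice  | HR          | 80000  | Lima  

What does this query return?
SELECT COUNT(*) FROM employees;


COUNT(*) counts all rows

8


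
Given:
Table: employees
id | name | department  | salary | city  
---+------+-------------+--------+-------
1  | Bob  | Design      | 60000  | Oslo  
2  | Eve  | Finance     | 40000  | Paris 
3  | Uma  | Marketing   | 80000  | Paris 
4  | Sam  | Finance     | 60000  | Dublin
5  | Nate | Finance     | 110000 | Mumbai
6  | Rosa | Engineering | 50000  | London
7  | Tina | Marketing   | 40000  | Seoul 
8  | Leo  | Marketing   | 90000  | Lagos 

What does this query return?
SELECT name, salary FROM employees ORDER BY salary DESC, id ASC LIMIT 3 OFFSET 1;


Sort by salary DESC (id ASC tiebreak), then skip 1 and take 3
Rows 2 through 4

3 rows:
Leo, 90000
Uma, 80000
Bob, 60000


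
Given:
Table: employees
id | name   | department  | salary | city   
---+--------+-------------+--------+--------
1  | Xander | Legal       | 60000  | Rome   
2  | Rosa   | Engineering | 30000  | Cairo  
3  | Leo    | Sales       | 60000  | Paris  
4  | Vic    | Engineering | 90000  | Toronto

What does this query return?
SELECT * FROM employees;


SELECT * returns all 4 rows with all columns

4 rows:
1, Xander, Legal, 60000, Rome
2, Rosa, Engineering, 30000, Cairo
3, Leo, Sales, 60000, Paris
4, Vic, Engineering, 90000, Toronto


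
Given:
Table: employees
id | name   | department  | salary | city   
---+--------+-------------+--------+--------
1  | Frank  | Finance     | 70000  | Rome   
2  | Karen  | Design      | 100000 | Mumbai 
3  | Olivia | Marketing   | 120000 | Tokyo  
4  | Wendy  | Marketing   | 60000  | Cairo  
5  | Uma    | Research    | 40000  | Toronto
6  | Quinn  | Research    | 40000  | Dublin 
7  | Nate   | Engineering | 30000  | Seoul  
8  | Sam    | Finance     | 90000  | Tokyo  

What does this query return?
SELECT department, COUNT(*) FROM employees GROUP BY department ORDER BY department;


Assigning each row to its department group:
  Frank -> Finance
  Karen -> Design
  Olivia -> Marketing
  Wendy -> Marketing
  Uma -> Research
  Quinn -> Research
  Nate -> Engineering
  Sam -> Finance


5 groups:
Design, 1
Engineering, 1
Finance, 2
Marketing, 2
Research, 2


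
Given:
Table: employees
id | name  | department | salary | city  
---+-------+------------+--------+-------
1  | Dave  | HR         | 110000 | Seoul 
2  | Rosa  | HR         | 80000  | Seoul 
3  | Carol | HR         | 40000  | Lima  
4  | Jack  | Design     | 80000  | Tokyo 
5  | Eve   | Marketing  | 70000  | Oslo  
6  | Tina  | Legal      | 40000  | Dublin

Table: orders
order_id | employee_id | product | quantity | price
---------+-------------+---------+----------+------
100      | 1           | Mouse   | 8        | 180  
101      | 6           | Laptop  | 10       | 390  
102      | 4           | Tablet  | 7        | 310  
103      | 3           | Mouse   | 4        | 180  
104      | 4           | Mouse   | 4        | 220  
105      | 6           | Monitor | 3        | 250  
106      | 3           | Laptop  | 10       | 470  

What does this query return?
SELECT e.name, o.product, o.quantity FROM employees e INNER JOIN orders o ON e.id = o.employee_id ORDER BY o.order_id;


Joining employees.id = orders.employee_id:
  employee Dave (id=1) -> order Mouse
  employee Tina (id=6) -> order Laptop
  employee Jack (id=4) -> order Tablet
  employee Carol (id=3) -> order Mouse
  employee Jack (id=4) -> order Mouse
  employee Tina (id=6) -> order Monitor
  employee Carol (id=3) -> order Laptop


7 rows:
Dave, Mouse, 8
Tina, Laptop, 10
Jack, Tablet, 7
Carol, Mouse, 4
Jack, Mouse, 4
Tina, Monitor, 3
Carol, Laptop, 10


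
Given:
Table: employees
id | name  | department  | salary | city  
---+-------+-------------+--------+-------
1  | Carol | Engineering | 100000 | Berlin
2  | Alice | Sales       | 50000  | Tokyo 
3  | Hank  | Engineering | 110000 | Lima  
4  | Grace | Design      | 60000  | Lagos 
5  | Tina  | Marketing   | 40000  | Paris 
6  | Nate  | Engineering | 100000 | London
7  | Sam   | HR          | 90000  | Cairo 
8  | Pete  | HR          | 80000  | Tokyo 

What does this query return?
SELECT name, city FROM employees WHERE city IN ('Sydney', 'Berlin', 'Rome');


Filtering: city IN ('Sydney', 'Berlin', 'Rome')
Matching: 1 rows

1 rows:
Carol, Berlin


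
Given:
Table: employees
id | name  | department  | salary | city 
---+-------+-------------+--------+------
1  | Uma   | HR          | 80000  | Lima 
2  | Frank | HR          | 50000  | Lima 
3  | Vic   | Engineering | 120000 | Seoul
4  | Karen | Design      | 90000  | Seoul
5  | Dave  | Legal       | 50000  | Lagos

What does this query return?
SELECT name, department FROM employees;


Projecting columns: name, department

5 rows:
Uma, HR
Frank, HR
Vic, Engineering
Karen, Design
Dave, Legal


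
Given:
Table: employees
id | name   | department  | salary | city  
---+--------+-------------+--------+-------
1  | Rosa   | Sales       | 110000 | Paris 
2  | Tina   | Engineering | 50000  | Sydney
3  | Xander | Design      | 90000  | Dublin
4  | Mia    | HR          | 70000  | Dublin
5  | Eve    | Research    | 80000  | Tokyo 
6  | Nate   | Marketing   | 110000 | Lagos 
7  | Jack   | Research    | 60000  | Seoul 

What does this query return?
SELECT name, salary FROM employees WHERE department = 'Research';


Filtering: department = 'Research'
Matching rows: 2

2 rows:
Eve, 80000
Jack, 60000


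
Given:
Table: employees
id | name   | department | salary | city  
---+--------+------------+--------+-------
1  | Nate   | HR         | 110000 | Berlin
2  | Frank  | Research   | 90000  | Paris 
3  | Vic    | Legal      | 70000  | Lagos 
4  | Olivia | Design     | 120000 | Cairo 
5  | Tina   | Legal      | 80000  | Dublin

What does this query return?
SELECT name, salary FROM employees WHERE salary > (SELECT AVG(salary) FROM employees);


Subquery: AVG(salary) = 94000.0
Filtering: salary > 94000.0
  Nate (110000) -> MATCH
  Olivia (120000) -> MATCH


2 rows:
Nate, 110000
Olivia, 120000


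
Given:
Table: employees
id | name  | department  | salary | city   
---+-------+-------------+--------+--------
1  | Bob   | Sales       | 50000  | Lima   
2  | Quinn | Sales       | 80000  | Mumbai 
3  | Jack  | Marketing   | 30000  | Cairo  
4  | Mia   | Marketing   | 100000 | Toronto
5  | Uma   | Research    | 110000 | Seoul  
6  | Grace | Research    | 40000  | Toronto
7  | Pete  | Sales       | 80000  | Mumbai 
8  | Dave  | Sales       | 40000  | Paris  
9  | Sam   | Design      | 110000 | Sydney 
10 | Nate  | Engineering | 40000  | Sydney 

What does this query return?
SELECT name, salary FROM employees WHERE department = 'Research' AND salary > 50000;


Filtering: department = 'Research' AND salary > 50000
Matching: 1 rows

1 rows:
Uma, 110000


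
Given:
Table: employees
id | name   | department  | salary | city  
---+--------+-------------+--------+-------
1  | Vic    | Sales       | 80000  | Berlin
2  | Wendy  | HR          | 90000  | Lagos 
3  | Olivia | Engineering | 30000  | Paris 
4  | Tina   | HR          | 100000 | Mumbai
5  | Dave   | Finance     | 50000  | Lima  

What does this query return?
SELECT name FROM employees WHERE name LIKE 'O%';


LIKE 'O%' matches names starting with 'O'
Matching: 1

1 rows:
Olivia


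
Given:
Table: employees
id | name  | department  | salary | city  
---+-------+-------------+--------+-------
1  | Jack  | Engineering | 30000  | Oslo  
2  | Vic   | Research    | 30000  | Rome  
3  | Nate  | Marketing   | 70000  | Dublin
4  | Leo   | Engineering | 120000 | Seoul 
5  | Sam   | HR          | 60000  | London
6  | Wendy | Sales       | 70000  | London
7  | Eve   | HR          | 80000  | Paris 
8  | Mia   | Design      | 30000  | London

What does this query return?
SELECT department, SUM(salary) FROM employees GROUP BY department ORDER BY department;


Summing salary within each department:
  Design: 30000 = 30000
  Engineering: 30000 + 120000 = 150000
  HR: 60000 + 80000 = 140000
  Marketing: 70000 = 70000
  Research: 30000 = 30000
  Sales: 70000 = 70000


6 groups:
Design, 30000
Engineering, 150000
HR, 140000
Marketing, 70000
Research, 30000
Sales, 70000


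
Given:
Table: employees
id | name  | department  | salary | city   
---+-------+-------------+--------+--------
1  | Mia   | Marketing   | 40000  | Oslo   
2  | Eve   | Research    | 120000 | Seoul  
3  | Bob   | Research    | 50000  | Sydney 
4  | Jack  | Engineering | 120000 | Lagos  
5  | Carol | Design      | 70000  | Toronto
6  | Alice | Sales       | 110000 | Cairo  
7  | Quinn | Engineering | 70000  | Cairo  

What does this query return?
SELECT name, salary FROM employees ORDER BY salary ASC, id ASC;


Sorting by salary ASC, then id ASC for ties

7 rows:
Mia, 40000
Bob, 50000
Carol, 70000
Quinn, 70000
Alice, 110000
Eve, 120000
Jack, 120000


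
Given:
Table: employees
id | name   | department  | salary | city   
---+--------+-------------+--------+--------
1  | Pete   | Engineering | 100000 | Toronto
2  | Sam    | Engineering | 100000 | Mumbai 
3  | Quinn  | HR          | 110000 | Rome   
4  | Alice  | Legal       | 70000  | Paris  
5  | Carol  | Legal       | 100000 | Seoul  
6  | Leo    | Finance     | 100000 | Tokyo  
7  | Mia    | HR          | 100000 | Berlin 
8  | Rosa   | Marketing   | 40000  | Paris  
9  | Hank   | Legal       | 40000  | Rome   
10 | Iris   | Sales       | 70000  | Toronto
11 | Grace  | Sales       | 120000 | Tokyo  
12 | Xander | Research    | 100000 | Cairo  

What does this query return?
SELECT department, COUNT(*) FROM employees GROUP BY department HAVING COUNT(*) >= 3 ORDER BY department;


Groups with count >= 3:
  Legal: 3 -> PASS
  Engineering: 2 -> filtered out
  Finance: 1 -> filtered out
  HR: 2 -> filtered out
  Marketing: 1 -> filtered out
  Research: 1 -> filtered out
  Sales: 2 -> filtered out


1 groups:
Legal, 3


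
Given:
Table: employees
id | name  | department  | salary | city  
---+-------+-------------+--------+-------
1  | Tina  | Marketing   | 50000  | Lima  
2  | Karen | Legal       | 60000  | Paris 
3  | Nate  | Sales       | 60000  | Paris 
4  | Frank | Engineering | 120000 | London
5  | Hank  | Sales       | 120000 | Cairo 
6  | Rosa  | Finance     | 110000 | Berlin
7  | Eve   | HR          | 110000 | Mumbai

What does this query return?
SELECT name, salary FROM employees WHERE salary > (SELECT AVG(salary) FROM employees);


Subquery: AVG(salary) = 90000.0
Filtering: salary > 90000.0
  Frank (120000) -> MATCH
  Hank (120000) -> MATCH
  Rosa (110000) -> MATCH
  Eve (110000) -> MATCH


4 rows:
Frank, 120000
Hank, 120000
Rosa, 110000
Eve, 110000


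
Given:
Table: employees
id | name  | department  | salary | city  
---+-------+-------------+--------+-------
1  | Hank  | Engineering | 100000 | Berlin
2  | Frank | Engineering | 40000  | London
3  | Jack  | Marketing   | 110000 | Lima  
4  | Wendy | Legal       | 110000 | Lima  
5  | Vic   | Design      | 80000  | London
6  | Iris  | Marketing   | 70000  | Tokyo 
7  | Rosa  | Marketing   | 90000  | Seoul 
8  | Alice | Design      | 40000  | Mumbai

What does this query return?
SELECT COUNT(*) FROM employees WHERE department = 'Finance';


Counting rows where department = 'Finance'


0


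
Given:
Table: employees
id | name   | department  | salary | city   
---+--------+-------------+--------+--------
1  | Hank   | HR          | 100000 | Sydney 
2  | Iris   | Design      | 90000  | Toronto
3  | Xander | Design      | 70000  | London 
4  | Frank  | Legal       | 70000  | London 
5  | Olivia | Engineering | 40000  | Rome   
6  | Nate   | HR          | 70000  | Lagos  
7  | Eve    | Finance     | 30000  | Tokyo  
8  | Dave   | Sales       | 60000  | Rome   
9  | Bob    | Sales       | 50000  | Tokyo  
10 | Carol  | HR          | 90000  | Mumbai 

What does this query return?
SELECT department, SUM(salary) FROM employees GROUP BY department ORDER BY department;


Summing salary within each department:
  Design: 90000 + 70000 = 160000
  Engineering: 40000 = 40000
  Finance: 30000 = 30000
  HR: 100000 + 70000 + 90000 = 260000
  Legal: 70000 = 70000
  Sales: 60000 + 50000 = 110000


6 groups:
Design, 160000
Engineering, 40000
Finance, 30000
HR, 260000
Legal, 70000
Sales, 110000


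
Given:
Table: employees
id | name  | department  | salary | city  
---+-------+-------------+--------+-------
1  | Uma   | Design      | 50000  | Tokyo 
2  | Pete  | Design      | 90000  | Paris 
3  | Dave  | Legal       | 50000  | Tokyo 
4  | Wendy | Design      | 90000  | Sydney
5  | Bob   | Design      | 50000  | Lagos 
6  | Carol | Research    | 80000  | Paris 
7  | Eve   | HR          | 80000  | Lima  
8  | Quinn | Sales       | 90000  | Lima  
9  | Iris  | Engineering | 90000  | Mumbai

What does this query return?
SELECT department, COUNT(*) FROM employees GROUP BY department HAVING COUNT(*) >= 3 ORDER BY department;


Groups with count >= 3:
  Design: 4 -> PASS
  Engineering: 1 -> filtered out
  HR: 1 -> filtered out
  Legal: 1 -> filtered out
  Research: 1 -> filtered out
  Sales: 1 -> filtered out


1 groups:
Design, 4


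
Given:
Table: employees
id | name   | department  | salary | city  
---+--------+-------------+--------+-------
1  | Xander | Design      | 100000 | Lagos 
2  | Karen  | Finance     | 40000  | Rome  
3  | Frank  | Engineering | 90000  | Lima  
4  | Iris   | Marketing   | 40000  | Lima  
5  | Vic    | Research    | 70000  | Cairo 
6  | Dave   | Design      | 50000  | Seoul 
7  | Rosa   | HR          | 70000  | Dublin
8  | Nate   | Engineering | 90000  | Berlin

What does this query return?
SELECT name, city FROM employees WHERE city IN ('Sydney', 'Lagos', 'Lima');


Filtering: city IN ('Sydney', 'Lagos', 'Lima')
Matching: 3 rows

3 rows:
Xander, Lagos
Frank, Lima
Iris, Lima


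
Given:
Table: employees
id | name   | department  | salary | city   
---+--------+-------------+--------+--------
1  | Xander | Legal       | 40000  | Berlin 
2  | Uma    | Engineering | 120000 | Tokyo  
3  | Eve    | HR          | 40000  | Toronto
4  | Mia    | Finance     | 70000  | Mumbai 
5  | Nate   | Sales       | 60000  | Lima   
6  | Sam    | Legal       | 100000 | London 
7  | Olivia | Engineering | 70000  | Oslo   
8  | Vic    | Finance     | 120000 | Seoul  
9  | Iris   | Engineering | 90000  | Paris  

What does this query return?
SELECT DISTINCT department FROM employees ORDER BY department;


All 'department' values (row order): Legal, Engineering, HR, Finance, Sales, Legal, Engineering, Finance, Engineering
Removing duplicates leaves 5 unique value(s).

5 values:
Engineering
Finance
HR
Legal
Sales


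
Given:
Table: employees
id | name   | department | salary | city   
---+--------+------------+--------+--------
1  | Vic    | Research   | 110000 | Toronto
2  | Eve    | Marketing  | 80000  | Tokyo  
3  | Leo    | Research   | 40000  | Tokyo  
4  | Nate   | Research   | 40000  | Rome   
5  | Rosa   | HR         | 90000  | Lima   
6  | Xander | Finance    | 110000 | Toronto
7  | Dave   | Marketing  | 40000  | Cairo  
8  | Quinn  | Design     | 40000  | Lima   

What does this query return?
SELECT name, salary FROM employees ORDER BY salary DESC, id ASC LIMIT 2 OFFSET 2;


Sort by salary DESC (id ASC tiebreak), then skip 2 and take 2
Rows 3 through 4

2 rows:
Rosa, 90000
Eve, 80000


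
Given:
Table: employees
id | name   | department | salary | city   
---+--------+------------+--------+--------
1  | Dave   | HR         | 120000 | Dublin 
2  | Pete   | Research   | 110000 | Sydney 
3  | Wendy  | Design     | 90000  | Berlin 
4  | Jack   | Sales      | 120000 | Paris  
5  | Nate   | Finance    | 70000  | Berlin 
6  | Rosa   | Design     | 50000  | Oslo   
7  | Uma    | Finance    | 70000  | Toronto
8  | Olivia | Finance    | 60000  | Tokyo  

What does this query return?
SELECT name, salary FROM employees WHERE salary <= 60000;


Filtering: salary <= 60000
Matching: 2 rows

2 rows:
Rosa, 50000
Olivia, 60000


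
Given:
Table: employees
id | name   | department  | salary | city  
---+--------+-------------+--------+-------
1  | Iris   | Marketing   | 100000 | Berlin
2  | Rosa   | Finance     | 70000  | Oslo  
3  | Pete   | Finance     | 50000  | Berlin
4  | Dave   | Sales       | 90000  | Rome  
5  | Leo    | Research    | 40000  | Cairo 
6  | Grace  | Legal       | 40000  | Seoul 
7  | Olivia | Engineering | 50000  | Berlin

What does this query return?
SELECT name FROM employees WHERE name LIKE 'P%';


LIKE 'P%' matches names starting with 'P'
Matching: 1

1 rows:
Pete


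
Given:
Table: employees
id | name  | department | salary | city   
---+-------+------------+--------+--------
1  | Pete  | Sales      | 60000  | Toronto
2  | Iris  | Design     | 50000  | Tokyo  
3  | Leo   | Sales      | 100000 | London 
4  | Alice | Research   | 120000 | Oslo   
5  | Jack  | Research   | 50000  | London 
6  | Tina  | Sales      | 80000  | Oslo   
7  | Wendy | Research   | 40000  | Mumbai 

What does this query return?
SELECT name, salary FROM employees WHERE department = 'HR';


Filtering: department = 'HR'
Matching rows: 0

Empty result set (0 rows)


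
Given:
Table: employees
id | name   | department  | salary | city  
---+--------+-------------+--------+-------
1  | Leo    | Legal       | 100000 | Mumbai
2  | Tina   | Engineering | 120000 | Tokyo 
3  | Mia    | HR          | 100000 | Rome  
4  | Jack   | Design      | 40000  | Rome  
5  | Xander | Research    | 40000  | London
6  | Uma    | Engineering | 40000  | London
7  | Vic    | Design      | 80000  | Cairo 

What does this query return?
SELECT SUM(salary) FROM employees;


SUM(salary) = 100000 + 120000 + 100000 + 40000 + 40000 + 40000 + 80000 = 520000

520000


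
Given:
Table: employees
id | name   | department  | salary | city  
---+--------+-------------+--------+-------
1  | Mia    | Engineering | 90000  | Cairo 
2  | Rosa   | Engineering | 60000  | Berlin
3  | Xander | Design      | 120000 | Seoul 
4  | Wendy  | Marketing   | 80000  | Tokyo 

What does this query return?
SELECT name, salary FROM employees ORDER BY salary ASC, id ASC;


Sorting by salary ASC, then id ASC for ties

4 rows:
Rosa, 60000
Wendy, 80000
Mia, 90000
Xander, 120000


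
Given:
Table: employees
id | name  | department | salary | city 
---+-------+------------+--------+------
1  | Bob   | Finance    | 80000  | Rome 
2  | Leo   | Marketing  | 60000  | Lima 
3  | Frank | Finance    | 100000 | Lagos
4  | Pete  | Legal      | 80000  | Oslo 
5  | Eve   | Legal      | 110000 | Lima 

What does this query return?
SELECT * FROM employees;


SELECT * returns all 5 rows with all columns

5 rows:
1, Bob, Finance, 80000, Rome
2, Leo, Marketing, 60000, Lima
3, Frank, Finance, 100000, Lagos
4, Pete, Legal, 80000, Oslo
5, Eve, Legal, 110000, Lima


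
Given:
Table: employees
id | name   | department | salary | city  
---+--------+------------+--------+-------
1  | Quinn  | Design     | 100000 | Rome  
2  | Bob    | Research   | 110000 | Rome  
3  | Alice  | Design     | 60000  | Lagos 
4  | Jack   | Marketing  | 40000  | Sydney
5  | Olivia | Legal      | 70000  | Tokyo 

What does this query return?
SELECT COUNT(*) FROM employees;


COUNT(*) counts all rows

5


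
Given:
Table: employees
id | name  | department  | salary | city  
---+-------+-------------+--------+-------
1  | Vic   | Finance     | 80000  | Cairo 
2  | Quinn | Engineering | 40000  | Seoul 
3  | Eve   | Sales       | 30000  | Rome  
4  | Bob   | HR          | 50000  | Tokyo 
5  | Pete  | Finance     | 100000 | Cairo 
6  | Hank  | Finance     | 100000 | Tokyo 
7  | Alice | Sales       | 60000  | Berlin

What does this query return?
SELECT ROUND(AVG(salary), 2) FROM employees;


SUM(salary) = 460000
COUNT = 7
ROUND(AVG, 2) = ROUND(460000 / 7, 2) = 65714.29

65714.29


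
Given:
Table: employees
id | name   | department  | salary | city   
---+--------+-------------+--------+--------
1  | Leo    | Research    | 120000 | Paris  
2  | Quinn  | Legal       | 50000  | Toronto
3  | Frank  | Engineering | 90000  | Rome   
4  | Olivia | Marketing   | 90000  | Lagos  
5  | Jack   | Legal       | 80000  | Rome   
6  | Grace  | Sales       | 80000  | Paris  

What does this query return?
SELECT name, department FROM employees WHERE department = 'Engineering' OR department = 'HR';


Filtering: department = 'Engineering' OR 'HR'
Matching: 1 rows

1 rows:
Frank, Engineering


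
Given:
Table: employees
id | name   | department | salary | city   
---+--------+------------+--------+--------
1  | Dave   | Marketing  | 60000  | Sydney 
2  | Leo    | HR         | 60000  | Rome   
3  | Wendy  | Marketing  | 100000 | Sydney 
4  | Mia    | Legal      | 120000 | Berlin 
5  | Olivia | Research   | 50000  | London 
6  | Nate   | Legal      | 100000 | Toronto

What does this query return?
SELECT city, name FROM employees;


Projecting columns: city, name

6 rows:
Sydney, Dave
Rome, Leo
Sydney, Wendy
Berlin, Mia
London, Olivia
Toronto, Nate


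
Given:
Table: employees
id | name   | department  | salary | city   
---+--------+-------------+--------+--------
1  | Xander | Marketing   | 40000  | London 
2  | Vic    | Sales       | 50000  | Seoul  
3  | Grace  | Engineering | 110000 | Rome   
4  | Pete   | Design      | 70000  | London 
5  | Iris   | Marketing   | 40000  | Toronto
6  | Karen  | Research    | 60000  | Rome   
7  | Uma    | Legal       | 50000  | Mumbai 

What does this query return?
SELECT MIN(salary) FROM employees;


Salaries: 40000, 50000, 110000, 70000, 40000, 60000, 50000
MIN = 40000

40000


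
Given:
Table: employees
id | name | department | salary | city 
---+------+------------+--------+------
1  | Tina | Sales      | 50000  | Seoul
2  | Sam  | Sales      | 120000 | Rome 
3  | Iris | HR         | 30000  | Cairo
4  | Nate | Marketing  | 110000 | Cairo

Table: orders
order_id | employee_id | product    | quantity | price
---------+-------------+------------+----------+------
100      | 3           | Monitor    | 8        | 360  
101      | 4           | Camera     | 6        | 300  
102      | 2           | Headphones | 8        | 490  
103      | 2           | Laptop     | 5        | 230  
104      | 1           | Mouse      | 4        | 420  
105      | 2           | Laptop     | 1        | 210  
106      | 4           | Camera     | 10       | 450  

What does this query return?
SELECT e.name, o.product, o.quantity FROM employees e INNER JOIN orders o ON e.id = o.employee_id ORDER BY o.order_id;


Joining employees.id = orders.employee_id:
  employee Iris (id=3) -> order Monitor
  employee Nate (id=4) -> order Camera
  employee Sam (id=2) -> order Headphones
  employee Sam (id=2) -> order Laptop
  employee Tina (id=1) -> order Mouse
  employee Sam (id=2) -> order Laptop
  employee Nate (id=4) -> order Camera


7 rows:
Iris, Monitor, 8
Nate, Camera, 6
Sam, Headphones, 8
Sam, Laptop, 5
Tina, Mouse, 4
Sam, Laptop, 1
Nate, Camera, 10


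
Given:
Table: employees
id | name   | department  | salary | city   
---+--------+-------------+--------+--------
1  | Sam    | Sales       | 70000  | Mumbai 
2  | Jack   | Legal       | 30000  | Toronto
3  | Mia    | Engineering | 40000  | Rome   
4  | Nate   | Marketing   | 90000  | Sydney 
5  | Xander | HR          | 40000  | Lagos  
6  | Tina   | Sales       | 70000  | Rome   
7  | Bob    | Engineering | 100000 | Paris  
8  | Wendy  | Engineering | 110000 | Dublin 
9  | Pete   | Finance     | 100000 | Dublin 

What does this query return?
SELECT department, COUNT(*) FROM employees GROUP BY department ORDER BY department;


Assigning each row to its department group:
  Sam -> Sales
  Jack -> Legal
  Mia -> Engineering
  Nate -> Marketing
  Xander -> HR
  Tina -> Sales
  Bob -> Engineering
  Wendy -> Engineering
  Pete -> Finance


6 groups:
Engineering, 3
Finance, 1
HR, 1
Legal, 1
Marketing, 1
Sales, 2


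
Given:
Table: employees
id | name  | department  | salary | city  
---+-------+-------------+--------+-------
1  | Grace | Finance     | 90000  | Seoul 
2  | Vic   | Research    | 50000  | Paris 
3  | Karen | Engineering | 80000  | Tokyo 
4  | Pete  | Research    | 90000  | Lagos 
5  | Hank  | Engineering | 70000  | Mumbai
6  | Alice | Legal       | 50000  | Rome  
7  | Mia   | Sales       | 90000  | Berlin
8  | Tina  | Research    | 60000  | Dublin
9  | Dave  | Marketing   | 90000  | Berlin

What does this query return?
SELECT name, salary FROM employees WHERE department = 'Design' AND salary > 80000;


Filtering: department = 'Design' AND salary > 80000
Matching: 0 rows

Empty result set (0 rows)


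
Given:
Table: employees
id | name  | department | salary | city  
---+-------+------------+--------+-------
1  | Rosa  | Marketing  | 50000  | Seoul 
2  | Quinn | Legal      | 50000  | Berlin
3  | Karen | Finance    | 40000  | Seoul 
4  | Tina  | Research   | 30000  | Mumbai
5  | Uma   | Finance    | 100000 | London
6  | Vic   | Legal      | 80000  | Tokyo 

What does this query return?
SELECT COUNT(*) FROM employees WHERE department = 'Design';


Counting rows where department = 'Design'


0


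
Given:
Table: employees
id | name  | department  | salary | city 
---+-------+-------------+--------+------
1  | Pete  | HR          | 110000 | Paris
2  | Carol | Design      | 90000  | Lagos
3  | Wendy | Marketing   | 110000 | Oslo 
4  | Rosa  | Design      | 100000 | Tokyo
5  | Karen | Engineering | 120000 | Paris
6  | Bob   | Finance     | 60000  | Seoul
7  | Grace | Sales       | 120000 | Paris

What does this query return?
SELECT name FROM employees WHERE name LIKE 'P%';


LIKE 'P%' matches names starting with 'P'
Matching: 1

1 rows:
Pete


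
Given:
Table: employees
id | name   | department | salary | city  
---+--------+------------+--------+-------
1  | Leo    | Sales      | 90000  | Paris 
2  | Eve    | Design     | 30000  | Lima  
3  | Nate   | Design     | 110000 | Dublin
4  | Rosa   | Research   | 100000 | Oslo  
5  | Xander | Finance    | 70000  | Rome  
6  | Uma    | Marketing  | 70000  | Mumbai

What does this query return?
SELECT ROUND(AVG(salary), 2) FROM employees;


SUM(salary) = 470000
COUNT = 6
ROUND(AVG, 2) = ROUND(470000 / 6, 2) = 78333.33

78333.33


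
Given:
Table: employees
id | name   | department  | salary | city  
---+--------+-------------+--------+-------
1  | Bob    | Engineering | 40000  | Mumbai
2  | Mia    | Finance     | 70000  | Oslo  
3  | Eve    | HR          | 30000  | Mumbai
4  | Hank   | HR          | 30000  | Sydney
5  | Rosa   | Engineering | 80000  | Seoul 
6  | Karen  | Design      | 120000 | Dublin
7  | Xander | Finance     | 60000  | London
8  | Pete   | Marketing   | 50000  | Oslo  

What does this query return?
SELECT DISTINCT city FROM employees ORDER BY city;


All 'city' values (row order): Mumbai, Oslo, Mumbai, Sydney, Seoul, Dublin, London, Oslo
Removing duplicates leaves 6 unique value(s).

6 values:
Dublin
London
Mumbai
Oslo
Seoul
Sydney


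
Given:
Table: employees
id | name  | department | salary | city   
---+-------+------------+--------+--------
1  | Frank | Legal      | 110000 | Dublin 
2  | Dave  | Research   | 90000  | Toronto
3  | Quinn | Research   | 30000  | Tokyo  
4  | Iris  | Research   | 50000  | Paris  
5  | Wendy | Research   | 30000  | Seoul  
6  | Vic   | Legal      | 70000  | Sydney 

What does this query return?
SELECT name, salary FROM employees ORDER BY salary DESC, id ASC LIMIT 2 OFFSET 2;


Sort by salary DESC (id ASC tiebreak), then skip 2 and take 2
Rows 3 through 4

2 rows:
Vic, 70000
Iris, 50000


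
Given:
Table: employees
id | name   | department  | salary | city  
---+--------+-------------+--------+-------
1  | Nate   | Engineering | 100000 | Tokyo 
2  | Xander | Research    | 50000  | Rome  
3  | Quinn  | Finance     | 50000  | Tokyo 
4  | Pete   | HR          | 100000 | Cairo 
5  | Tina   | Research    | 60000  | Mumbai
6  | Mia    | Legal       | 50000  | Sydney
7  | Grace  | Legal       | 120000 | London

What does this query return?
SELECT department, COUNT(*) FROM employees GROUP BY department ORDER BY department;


Assigning each row to its department group:
  Nate -> Engineering
  Xander -> Research
  Quinn -> Finance
  Pete -> HR
  Tina -> Research
  Mia -> Legal
  Grace -> Legal


5 groups:
Engineering, 1
Finance, 1
HR, 1
Legal, 2
Research, 2


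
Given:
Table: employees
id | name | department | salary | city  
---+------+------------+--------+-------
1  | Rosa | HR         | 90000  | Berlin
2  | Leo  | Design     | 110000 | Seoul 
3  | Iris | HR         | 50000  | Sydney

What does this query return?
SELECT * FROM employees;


SELECT * returns all 3 rows with all columns

3 rows:
1, Rosa, HR, 90000, Berlin
2, Leo, Design, 110000, Seoul
3, Iris, HR, 50000, Sydney


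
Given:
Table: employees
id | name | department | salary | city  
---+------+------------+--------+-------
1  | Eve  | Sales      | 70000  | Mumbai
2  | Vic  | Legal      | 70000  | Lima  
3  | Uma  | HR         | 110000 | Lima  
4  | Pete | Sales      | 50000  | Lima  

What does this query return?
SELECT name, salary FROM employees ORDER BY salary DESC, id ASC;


Sorting by salary DESC, then id ASC for ties

4 rows:
Uma, 110000
Eve, 70000
Vic, 70000
Pete, 50000


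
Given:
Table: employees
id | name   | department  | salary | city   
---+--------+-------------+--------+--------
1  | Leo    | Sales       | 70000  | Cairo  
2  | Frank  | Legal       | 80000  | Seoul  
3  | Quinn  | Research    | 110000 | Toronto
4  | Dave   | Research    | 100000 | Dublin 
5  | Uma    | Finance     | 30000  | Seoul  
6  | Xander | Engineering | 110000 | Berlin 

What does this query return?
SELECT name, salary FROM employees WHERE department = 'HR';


Filtering: department = 'HR'
Matching rows: 0

Empty result set (0 rows)


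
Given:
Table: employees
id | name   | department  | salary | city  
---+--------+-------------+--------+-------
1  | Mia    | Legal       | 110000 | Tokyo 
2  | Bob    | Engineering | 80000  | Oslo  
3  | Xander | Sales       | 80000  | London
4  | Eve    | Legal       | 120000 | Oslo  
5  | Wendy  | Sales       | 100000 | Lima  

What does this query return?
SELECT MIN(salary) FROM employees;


Salaries: 110000, 80000, 80000, 120000, 100000
MIN = 80000

80000


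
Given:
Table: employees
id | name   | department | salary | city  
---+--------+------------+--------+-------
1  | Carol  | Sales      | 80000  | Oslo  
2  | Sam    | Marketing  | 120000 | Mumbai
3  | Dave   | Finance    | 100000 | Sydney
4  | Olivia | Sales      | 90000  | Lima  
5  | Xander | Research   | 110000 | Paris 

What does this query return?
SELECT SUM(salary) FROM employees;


SUM(salary) = 80000 + 120000 + 100000 + 90000 + 110000 = 500000

500000


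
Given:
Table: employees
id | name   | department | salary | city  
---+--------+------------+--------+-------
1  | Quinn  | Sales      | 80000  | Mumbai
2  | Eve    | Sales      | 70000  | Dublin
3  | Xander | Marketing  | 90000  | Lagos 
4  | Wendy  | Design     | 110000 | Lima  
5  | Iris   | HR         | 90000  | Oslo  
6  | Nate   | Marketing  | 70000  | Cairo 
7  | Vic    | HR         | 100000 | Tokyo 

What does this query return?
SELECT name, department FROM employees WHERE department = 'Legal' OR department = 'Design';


Filtering: department = 'Legal' OR 'Design'
Matching: 1 rows

1 rows:
Wendy, Design
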